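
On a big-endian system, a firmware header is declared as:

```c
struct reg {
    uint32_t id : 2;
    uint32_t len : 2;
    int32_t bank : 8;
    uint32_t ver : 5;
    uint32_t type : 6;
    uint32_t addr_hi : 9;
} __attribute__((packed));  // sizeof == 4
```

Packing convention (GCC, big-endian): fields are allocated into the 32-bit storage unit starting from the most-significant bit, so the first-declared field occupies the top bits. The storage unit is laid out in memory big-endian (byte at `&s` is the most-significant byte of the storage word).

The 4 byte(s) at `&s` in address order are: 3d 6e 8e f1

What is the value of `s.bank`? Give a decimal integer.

[0]=0x3d [1]=0x6e [2]=0x8e [3]=0xf1 (big-endian) → word 0x3d6e8ef1
id:2 @ bit 30 → (0x3d6e8ef1>>30)&0x3 = 0x0
len:2 @ bit 28 → (0x3d6e8ef1>>28)&0x3 = 0x3
bank:8 @ bit 20 → (0x3d6e8ef1>>20)&0xff = 0xd6  ←
ver:5 @ bit 15 → (0x3d6e8ef1>>15)&0x1f = 0x1d
type:6 @ bit 9 → (0x3d6e8ef1>>9)&0x3f = 0x7
addr_hi:9 @ bit 0 → (0x3d6e8ef1>>0)&0x1ff = 0xf1
bank signed 8b, MSB=1: 214 - 256 = -42

-42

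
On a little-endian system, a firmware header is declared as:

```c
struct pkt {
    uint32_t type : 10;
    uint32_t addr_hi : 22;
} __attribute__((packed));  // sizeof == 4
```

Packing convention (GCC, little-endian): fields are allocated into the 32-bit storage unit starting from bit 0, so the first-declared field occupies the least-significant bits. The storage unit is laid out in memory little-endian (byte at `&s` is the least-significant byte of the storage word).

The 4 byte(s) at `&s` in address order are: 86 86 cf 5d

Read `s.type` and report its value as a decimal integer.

646

[0]=0x86 [1]=0x86 [2]=0xcf [3]=0x5d (little-endian) → word 0x5dcf8686
type [0+:10] = (word>>0) & 0x3ff = 646  ←
addr_hi [10+:22] = (word>>10) & 0x3fffff = 1536993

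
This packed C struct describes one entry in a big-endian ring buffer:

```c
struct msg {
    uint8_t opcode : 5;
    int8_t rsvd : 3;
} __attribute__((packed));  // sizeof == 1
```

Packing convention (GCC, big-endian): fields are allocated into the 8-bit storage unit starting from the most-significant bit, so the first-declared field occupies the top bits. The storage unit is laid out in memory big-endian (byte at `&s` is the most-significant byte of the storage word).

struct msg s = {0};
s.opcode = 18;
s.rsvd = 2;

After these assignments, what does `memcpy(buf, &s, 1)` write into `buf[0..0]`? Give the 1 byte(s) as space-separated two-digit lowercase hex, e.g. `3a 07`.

opcode:5 = 18 → 0x12 << 3 → word 0x90
rsvd:3 = 2 → 0x2 << 0 → word 0x92
word = 0x92 → big-endian bytes:
  [0]=0x92

92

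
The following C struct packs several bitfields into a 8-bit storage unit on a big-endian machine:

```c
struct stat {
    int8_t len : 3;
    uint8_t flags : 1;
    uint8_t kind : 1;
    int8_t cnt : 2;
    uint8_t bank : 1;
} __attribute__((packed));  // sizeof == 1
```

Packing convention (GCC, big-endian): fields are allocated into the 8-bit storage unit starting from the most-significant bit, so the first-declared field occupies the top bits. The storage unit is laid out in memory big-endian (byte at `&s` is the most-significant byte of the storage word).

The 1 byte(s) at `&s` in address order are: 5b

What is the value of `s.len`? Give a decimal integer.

2

[0]=0x5b (big-endian) → word 0x5b
len [5+:3] = (word>>5) & 0x7 = 2  ←
flags [4+:1] = (word>>4) & 0x1 = 1
kind [3+:1] = (word>>3) & 0x1 = 1
cnt [1+:2] = (word>>1) & 0x3 = 1
bank [0+:1] = (word>>0) & 0x1 = 1
len signed 3b, MSB=0: value = 2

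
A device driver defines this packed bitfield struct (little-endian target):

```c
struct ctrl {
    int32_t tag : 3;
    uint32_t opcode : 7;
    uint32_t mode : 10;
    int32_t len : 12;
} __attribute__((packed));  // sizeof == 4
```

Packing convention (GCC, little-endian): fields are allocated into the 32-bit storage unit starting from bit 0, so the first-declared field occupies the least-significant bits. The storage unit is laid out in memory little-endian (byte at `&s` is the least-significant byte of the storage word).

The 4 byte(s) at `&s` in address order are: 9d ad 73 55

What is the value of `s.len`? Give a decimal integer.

[0]=0x9d [1]=0xad [2]=0x73 [3]=0x55 (little-endian) → word 0x5573ad9d
tag [0+:3] = (word>>0) & 0x7 = 5
opcode [3+:7] = (word>>3) & 0x7f = 51
mode [10+:10] = (word>>10) & 0x3ff = 235
len [20+:12] = (word>>20) & 0xfff = 1367  ←
len signed 12b, MSB=0: value = 1367

1367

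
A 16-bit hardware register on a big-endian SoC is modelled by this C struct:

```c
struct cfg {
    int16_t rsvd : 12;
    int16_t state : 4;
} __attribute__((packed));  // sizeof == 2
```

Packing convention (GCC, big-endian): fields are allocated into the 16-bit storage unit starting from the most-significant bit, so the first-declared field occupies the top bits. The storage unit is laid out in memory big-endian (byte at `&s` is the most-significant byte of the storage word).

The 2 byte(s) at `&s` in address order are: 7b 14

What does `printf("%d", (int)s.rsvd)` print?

1969

[0]=0x7b [1]=0x14 (big-endian) → word 0x7b14
rsvd:12 @ bit 4 → (0x7b14>>4)&0xfff = 0x7b1  ←
state:4 @ bit 0 → (0x7b14>>0)&0xf = 0x4
rsvd signed 12b, MSB=0: value = 1969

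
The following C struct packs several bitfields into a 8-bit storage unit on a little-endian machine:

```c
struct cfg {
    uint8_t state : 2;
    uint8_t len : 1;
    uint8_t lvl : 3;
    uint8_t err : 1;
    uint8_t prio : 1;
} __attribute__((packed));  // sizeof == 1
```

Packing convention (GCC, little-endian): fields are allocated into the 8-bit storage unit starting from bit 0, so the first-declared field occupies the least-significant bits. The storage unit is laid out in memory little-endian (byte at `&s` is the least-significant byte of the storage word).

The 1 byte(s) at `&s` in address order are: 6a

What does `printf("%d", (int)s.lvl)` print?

5

[0]=0x6a (little-endian) → word 0x6a
state [0+:2] = (word>>0) & 0x3 = 2
len [2+:1] = (word>>2) & 0x1 = 0
lvl [3+:3] = (word>>3) & 0x7 = 5  ←
err [6+:1] = (word>>6) & 0x1 = 1
prio [7+:1] = (word>>7) & 0x1 = 0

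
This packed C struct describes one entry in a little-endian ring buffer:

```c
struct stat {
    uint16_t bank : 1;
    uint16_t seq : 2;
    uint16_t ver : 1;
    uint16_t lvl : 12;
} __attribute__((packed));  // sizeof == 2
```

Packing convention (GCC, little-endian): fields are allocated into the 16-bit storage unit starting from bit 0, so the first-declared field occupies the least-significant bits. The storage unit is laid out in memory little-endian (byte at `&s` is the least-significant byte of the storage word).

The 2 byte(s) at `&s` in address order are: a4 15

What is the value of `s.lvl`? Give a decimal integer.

[0]=0xa4 [1]=0x15 (little-endian) → word 0x15a4
bank [0+:1] = (word>>0) & 0x1 = 0
seq [1+:2] = (word>>1) & 0x3 = 2
ver [3+:1] = (word>>3) & 0x1 = 0
lvl [4+:12] = (word>>4) & 0xfff = 346  ←

346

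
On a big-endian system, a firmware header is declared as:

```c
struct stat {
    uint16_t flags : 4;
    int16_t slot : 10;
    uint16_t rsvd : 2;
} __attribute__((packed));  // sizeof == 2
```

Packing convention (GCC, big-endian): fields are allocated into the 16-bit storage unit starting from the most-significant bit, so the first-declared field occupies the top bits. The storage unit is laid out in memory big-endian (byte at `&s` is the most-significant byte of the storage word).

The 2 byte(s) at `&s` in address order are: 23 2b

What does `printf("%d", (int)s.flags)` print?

[0]=0x23 [1]=0x2b (big-endian) → word 0x232b
flags [12+:4] = (word>>12) & 0xf = 2  ←
slot [2+:10] = (word>>2) & 0x3ff = 202
rsvd [0+:2] = (word>>0) & 0x3 = 3

2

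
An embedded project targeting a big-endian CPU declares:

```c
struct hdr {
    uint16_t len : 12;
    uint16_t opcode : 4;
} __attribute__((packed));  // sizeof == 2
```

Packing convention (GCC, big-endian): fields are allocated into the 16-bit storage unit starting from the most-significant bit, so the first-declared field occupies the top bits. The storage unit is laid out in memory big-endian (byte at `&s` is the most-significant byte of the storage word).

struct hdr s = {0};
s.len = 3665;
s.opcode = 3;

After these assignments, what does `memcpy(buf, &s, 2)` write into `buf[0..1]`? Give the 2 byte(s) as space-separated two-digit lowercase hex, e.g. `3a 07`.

e5 13

len (12b) val=3665 bits=0xe51 at bit 4: 0xe510
opcode (4b) val=3 bits=0x3 at bit 0: 0xe513
word = 0xe513 → big-endian bytes:
  [0]=0xe5  [1]=0x13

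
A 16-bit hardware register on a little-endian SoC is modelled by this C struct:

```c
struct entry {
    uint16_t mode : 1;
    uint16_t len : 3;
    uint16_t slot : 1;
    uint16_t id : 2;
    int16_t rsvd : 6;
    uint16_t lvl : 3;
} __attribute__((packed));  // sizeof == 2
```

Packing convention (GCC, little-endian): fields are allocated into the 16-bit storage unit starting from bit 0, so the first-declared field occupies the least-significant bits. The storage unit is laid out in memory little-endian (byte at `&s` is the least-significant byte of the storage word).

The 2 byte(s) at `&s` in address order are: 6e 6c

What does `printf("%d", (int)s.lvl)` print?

3

[0]=0x6e [1]=0x6c (little-endian) → word 0x6c6e
mode:1 @ bit 0 → (0x6c6e>>0)&0x1 = 0x0
len:3 @ bit 1 → (0x6c6e>>1)&0x7 = 0x7
slot:1 @ bit 4 → (0x6c6e>>4)&0x1 = 0x0
id:2 @ bit 5 → (0x6c6e>>5)&0x3 = 0x3
rsvd:6 @ bit 7 → (0x6c6e>>7)&0x3f = 0x18
lvl:3 @ bit 13 → (0x6c6e>>13)&0x7 = 0x3  ←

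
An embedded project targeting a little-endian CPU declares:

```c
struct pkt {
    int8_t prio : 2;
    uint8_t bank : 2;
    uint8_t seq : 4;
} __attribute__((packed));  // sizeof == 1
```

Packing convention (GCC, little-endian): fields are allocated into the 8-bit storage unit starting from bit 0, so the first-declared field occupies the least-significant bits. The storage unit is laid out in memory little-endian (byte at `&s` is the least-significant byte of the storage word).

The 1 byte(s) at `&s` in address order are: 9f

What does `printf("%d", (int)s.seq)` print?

9

[0]=0x9f (little-endian) → word 0x9f
prio:2 @ bit 0 → (0x9f>>0)&0x3 = 0x3
bank:2 @ bit 2 → (0x9f>>2)&0x3 = 0x3
seq:4 @ bit 4 → (0x9f>>4)&0xf = 0x9  ←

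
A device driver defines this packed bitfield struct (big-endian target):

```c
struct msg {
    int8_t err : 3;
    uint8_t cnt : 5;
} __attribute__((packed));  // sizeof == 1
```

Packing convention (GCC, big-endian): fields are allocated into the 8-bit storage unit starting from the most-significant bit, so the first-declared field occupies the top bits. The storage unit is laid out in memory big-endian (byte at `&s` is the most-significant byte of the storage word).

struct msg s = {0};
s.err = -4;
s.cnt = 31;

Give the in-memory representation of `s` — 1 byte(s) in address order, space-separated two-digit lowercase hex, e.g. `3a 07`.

err (3b) val=-4 bits=0x4 at bit 5: 0x80
cnt (5b) val=31 bits=0x1f at bit 0: 0x9f
word = 0x9f → big-endian bytes:
  [0]=0x9f

9f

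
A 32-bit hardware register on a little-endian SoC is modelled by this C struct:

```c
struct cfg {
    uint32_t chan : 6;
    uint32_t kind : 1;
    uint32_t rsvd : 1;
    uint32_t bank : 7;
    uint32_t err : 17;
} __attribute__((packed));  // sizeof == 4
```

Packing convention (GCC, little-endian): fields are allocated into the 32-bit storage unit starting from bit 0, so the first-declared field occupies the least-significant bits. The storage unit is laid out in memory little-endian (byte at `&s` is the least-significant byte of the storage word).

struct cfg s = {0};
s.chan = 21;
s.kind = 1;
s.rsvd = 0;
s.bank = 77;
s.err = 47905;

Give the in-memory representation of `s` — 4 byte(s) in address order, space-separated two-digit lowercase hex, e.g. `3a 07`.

chan (6b) val=21 bits=0x15 at bit 0: 0x00000015
kind (1b) val=1 bits=0x1 at bit 6: 0x00000055
rsvd (1b) val=0 bits=0x0 at bit 7: 0x00000055
bank (7b) val=77 bits=0x4d at bit 8: 0x00004d55
err (17b) val=47905 bits=0xbb21 at bit 15: 0x5d90cd55
word = 0x5d90cd55 → little-endian bytes:
  [0]=0x55  [1]=0xcd  [2]=0x90  [3]=0x5d

55 cd 90 5d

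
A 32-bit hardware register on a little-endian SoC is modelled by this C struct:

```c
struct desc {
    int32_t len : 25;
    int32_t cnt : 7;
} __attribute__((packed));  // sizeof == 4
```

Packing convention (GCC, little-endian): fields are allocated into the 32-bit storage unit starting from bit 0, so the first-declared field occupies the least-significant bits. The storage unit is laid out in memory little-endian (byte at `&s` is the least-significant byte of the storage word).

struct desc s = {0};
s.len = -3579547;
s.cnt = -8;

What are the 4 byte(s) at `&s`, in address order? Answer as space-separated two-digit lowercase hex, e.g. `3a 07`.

65 61 c9 f1

[0+:25] len=-3579547 & 0x1ffffff = 0x1c96165; word=0x01c96165
[25+:7] cnt=-8 & 0x7f = 0x78; word=0xf1c96165
word = 0xf1c96165 → little-endian bytes:
  [0]=0x65  [1]=0x61  [2]=0xc9  [3]=0xf1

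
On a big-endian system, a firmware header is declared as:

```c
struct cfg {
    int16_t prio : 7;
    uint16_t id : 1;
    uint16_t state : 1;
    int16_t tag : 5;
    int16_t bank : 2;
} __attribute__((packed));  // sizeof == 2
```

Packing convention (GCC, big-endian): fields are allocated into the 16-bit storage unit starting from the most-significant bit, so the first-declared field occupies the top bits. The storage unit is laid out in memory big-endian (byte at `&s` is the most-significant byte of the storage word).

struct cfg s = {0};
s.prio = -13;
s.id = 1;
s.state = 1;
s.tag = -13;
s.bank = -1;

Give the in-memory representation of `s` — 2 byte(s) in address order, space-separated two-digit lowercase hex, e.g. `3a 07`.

prio:7 = -13 → 0x73 << 9 → word 0xe600
id:1 = 1 → 0x1 << 8 → word 0xe700
state:1 = 1 → 0x1 << 7 → word 0xe780
tag:5 = -13 → 0x13 << 2 → word 0xe7cc
bank:2 = -1 → 0x3 << 0 → word 0xe7cf
word = 0xe7cf → big-endian bytes:
  [0]=0xe7  [1]=0xcf

e7 cf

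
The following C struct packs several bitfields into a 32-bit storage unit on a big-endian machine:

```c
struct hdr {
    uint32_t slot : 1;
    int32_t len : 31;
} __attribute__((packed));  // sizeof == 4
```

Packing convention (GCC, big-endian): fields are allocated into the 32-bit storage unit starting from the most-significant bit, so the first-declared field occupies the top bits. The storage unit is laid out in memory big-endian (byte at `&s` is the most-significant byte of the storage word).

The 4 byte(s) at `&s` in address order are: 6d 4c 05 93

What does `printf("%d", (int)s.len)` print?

-313784941

[0]=0x6d [1]=0x4c [2]=0x05 [3]=0x93 (big-endian) → word 0x6d4c0593
slot [31+:1] = (word>>31) & 0x1 = 0
len [0+:31] = (word>>0) & 0x7fffffff = 1833698707  ←
len signed 31b, MSB=1: 1833698707 - 2147483648 = -313784941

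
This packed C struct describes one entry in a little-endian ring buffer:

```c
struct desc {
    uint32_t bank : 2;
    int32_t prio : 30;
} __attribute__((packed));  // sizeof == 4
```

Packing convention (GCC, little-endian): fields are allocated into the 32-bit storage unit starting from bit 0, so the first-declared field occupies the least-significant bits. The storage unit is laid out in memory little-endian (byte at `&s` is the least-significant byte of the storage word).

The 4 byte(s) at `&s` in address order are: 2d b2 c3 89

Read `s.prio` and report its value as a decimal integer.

-495915893

[0]=0x2d [1]=0xb2 [2]=0xc3 [3]=0x89 (little-endian) → word 0x89c3b22d
bank:2 @ bit 0 → (0x89c3b22d>>0)&0x3 = 0x1
prio:30 @ bit 2 → (0x89c3b22d>>2)&0x3fffffff = 0x2270ec8b  ←
prio signed 30b, MSB=1: 577825931 - 1073741824 = -495915893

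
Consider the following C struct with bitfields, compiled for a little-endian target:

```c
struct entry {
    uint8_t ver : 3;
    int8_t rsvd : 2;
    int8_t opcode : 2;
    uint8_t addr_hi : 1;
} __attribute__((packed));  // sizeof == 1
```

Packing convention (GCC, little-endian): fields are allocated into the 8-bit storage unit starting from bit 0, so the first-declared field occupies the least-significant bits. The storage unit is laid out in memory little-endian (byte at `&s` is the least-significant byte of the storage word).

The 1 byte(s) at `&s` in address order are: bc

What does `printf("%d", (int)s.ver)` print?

[0]=0xbc (little-endian) → word 0xbc
ver [0+:3] = (word>>0) & 0x7 = 4  ←
rsvd [3+:2] = (word>>3) & 0x3 = 3
opcode [5+:2] = (word>>5) & 0x3 = 1
addr_hi [7+:1] = (word>>7) & 0x1 = 1

4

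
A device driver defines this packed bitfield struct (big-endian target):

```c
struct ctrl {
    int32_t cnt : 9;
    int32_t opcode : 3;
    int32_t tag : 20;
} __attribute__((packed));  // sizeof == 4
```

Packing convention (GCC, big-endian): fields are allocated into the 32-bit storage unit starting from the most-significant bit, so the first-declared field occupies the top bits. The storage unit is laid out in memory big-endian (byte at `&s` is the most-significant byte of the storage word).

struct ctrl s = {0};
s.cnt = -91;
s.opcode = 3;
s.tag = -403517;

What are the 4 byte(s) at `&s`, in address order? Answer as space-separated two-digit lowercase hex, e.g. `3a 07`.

cnt (9b) val=-91 bits=0x1a5 at bit 23: 0xd2800000
opcode (3b) val=3 bits=0x3 at bit 20: 0xd2b00000
tag (20b) val=-403517 bits=0x9d7c3 at bit 0: 0xd2b9d7c3
word = 0xd2b9d7c3 → big-endian bytes:
  [0]=0xd2  [1]=0xb9  [2]=0xd7  [3]=0xc3

d2 b9 d7 c3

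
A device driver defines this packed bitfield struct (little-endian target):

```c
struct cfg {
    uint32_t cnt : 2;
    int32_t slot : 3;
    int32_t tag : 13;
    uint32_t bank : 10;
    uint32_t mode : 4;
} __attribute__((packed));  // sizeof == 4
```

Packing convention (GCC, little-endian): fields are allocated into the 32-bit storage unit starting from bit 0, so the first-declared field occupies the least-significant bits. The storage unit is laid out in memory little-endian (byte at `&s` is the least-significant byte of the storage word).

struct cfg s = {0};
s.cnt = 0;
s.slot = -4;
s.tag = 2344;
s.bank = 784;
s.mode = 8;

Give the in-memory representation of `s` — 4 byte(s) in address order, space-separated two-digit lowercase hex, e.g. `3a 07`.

cnt (2b) val=0 bits=0x0 at bit 0: 0x00000000
slot (3b) val=-4 bits=0x4 at bit 2: 0x00000010
tag (13b) val=2344 bits=0x928 at bit 5: 0x00012510
bank (10b) val=784 bits=0x310 at bit 18: 0x0c412510
mode (4b) val=8 bits=0x8 at bit 28: 0x8c412510
word = 0x8c412510 → little-endian bytes:
  [0]=0x10  [1]=0x25  [2]=0x41  [3]=0x8c

10 25 41 8c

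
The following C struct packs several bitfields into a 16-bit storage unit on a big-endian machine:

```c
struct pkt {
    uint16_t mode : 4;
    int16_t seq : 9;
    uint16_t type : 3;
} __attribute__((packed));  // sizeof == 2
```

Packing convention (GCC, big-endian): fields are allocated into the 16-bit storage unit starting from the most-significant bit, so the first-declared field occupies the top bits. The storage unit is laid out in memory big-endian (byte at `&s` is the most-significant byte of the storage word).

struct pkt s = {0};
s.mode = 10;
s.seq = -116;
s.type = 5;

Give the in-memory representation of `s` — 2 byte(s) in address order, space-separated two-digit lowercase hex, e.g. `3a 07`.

ac 65

mode (4b) val=10 bits=0xa at bit 12: 0xa000
seq (9b) val=-116 bits=0x18c at bit 3: 0xac60
type (3b) val=5 bits=0x5 at bit 0: 0xac65
word = 0xac65 → big-endian bytes:
  [0]=0xac  [1]=0x65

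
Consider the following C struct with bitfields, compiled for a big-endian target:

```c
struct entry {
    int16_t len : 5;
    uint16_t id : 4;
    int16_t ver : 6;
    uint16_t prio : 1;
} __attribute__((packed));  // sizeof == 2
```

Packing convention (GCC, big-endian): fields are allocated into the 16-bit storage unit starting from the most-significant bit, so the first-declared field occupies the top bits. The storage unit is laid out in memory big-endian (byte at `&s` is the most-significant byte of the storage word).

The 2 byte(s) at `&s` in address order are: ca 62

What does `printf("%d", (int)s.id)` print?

4

[0]=0xca [1]=0x62 (big-endian) → word 0xca62
len [11+:5] = (word>>11) & 0x1f = 25
id [7+:4] = (word>>7) & 0xf = 4  ←
ver [1+:6] = (word>>1) & 0x3f = 49
prio [0+:1] = (word>>0) & 0x1 = 0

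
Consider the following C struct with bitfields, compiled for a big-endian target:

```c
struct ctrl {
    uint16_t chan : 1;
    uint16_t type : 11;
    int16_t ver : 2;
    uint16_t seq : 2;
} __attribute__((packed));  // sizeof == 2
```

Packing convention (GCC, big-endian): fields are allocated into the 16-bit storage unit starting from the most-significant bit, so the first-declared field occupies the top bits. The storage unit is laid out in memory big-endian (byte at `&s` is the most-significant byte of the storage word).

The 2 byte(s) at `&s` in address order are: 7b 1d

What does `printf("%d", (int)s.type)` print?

[0]=0x7b [1]=0x1d (big-endian) → word 0x7b1d
chan [15+:1] = (word>>15) & 0x1 = 0
type [4+:11] = (word>>4) & 0x7ff = 1969  ←
ver [2+:2] = (word>>2) & 0x3 = 3
seq [0+:2] = (word>>0) & 0x3 = 1

1969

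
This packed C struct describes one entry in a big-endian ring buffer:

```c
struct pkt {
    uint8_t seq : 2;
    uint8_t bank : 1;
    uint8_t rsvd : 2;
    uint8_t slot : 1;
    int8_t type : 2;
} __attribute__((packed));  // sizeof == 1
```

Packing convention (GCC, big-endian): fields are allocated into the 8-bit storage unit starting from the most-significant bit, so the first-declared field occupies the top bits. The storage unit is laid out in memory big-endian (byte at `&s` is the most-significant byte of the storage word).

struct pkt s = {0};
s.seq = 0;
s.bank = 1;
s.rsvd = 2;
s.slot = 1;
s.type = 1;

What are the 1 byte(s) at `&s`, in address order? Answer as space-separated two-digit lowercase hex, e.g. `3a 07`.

seq (2b) val=0 bits=0x0 at bit 6: 0x00
bank (1b) val=1 bits=0x1 at bit 5: 0x20
rsvd (2b) val=2 bits=0x2 at bit 3: 0x30
slot (1b) val=1 bits=0x1 at bit 2: 0x34
type (2b) val=1 bits=0x1 at bit 0: 0x35
word = 0x35 → big-endian bytes:
  [0]=0x35

35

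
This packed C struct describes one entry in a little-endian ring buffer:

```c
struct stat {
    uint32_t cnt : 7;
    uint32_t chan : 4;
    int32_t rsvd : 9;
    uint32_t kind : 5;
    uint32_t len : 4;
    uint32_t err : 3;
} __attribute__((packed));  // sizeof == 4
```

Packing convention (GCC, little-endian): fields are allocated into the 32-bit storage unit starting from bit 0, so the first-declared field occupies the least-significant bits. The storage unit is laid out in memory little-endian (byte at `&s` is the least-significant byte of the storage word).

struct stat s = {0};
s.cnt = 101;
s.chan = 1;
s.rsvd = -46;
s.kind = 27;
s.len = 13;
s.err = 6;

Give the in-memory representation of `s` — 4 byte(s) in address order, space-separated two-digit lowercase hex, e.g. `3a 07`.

cnt:7 = 101 → 0x65 << 0 → word 0x00000065
chan:4 = 1 → 0x1 << 7 → word 0x000000e5
rsvd:9 = -46 → 0x1d2 << 11 → word 0x000e90e5
kind:5 = 27 → 0x1b << 20 → word 0x01be90e5
len:4 = 13 → 0xd << 25 → word 0x1bbe90e5
err:3 = 6 → 0x6 << 29 → word 0xdbbe90e5
word = 0xdbbe90e5 → little-endian bytes:
  [0]=0xe5  [1]=0x90  [2]=0xbe  [3]=0xdb

e5 90 be db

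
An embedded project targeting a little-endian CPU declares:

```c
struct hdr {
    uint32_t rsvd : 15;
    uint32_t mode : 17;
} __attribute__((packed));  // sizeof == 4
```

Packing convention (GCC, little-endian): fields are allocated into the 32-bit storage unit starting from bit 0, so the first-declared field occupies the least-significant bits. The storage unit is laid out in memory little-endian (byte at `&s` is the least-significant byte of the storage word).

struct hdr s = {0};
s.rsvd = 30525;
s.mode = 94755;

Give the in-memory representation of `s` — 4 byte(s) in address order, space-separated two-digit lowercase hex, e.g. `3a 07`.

rsvd:15 = 30525 → 0x773d << 0 → word 0x0000773d
mode:17 = 94755 → 0x17223 << 15 → word 0xb911f73d
word = 0xb911f73d → little-endian bytes:
  [0]=0x3d  [1]=0xf7  [2]=0x11  [3]=0xb9

3d f7 11 b9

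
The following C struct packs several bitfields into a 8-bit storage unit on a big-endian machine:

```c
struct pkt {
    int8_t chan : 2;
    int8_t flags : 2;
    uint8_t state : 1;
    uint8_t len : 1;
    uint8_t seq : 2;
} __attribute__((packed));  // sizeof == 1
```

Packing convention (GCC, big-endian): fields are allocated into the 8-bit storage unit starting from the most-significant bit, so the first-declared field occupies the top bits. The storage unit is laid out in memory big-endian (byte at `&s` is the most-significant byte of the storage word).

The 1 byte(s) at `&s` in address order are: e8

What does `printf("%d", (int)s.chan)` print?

-1

[0]=0xe8 (big-endian) → word 0xe8
chan [6+:2] = (word>>6) & 0x3 = 3  ←
flags [4+:2] = (word>>4) & 0x3 = 2
state [3+:1] = (word>>3) & 0x1 = 1
len [2+:1] = (word>>2) & 0x1 = 0
seq [0+:2] = (word>>0) & 0x3 = 0
chan signed 2b, MSB=1: 3 - 4 = -1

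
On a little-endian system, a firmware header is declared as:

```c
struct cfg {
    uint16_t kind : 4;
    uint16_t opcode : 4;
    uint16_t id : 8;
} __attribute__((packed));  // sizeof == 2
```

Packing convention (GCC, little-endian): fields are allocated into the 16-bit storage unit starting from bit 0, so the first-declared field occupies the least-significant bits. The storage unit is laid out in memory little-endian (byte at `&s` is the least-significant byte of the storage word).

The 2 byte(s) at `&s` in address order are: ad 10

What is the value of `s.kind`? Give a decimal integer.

13

[0]=0xad [1]=0x10 (little-endian) → word 0x10ad
kind:4 @ bit 0 → (0x10ad>>0)&0xf = 0xd  ←
opcode:4 @ bit 4 → (0x10ad>>4)&0xf = 0xa
id:8 @ bit 8 → (0x10ad>>8)&0xff = 0x10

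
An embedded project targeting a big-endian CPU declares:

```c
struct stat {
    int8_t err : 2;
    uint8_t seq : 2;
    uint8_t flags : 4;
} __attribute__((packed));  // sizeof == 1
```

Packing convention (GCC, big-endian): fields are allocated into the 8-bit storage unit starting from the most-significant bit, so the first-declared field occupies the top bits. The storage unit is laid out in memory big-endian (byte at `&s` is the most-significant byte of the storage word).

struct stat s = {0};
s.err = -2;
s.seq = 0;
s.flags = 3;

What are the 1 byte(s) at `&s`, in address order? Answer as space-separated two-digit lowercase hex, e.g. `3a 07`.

83

err:2 = -2 → 0x2 << 6 → word 0x80
seq:2 = 0 → 0x0 << 4 → word 0x80
flags:4 = 3 → 0x3 << 0 → word 0x83
word = 0x83 → big-endian bytes:
  [0]=0x83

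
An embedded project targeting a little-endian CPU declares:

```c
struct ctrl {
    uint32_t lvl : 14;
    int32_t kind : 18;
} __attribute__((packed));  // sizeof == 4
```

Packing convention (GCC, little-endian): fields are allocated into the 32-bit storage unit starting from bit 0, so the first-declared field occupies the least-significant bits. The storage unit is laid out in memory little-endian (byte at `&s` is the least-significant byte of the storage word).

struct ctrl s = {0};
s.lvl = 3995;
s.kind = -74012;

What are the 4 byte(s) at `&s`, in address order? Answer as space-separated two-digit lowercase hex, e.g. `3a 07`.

[0+:14] lvl=3995 & 0x3fff = 0xf9b; word=0x00000f9b
[14+:18] kind=-74012 & 0x3ffff = 0x2dee4; word=0xb7b90f9b
word = 0xb7b90f9b → little-endian bytes:
  [0]=0x9b  [1]=0x0f  [2]=0xb9  [3]=0xb7

9b 0f b9 b7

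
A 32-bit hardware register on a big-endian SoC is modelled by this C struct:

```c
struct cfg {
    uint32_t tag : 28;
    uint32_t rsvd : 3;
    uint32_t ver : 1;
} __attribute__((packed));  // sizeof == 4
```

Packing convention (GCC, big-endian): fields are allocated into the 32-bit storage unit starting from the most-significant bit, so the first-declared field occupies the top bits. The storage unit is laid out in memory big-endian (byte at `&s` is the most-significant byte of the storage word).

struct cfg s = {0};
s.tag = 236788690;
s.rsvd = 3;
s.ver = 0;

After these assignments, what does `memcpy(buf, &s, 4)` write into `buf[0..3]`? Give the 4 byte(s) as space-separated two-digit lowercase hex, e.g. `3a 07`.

[4+:28] tag=236788690 & 0xfffffff = 0xe1d1bd2; word=0xe1d1bd20
[1+:3] rsvd=3 & 0x7 = 0x3; word=0xe1d1bd26
[0+:1] ver=0 & 0x1 = 0x0; word=0xe1d1bd26
word = 0xe1d1bd26 → big-endian bytes:
  [0]=0xe1  [1]=0xd1  [2]=0xbd  [3]=0x26

e1 d1 bd 26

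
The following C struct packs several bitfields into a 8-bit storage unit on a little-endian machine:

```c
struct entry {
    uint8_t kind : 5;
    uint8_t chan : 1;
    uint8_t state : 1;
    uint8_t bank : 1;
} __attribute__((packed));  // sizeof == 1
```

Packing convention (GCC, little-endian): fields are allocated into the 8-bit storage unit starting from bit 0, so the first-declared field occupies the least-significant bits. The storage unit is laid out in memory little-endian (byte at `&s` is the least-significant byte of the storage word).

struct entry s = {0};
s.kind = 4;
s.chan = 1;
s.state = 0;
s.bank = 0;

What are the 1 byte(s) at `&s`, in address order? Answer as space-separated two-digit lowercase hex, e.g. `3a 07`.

24

kind (5b) val=4 bits=0x4 at bit 0: 0x04
chan (1b) val=1 bits=0x1 at bit 5: 0x24
state (1b) val=0 bits=0x0 at bit 6: 0x24
bank (1b) val=0 bits=0x0 at bit 7: 0x24
word = 0x24 → little-endian bytes:
  [0]=0x24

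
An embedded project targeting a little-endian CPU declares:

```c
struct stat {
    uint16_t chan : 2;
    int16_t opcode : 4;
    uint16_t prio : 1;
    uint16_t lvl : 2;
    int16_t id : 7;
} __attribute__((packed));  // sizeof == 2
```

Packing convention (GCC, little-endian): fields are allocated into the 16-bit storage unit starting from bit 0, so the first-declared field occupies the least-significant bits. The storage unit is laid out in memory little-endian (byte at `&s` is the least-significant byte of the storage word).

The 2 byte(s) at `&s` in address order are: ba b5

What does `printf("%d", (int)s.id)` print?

[0]=0xba [1]=0xb5 (little-endian) → word 0xb5ba
chan:2 @ bit 0 → (0xb5ba>>0)&0x3 = 0x2
opcode:4 @ bit 2 → (0xb5ba>>2)&0xf = 0xe
prio:1 @ bit 6 → (0xb5ba>>6)&0x1 = 0x0
lvl:2 @ bit 7 → (0xb5ba>>7)&0x3 = 0x3
id:7 @ bit 9 → (0xb5ba>>9)&0x7f = 0x5a  ←
id signed 7b, MSB=1: 90 - 128 = -38

-38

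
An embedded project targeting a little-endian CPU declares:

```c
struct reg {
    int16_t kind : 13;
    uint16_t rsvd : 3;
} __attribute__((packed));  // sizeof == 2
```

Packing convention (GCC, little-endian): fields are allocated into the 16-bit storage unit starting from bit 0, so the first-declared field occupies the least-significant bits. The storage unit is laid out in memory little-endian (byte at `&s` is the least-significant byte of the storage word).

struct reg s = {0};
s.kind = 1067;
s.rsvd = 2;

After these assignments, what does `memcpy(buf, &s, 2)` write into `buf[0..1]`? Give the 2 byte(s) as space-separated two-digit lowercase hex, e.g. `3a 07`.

kind:13 = 1067 → 0x42b << 0 → word 0x042b
rsvd:3 = 2 → 0x2 << 13 → word 0x442b
word = 0x442b → little-endian bytes:
  [0]=0x2b  [1]=0x44

2b 44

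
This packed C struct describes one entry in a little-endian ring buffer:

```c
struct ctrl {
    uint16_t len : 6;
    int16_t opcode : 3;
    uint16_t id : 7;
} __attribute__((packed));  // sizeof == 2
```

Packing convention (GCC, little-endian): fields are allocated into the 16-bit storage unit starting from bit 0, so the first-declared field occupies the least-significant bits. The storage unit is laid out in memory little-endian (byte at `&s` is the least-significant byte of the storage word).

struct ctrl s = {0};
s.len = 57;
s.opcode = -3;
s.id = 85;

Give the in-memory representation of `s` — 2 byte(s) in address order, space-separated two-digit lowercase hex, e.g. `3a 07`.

79 ab

len:6 = 57 → 0x39 << 0 → word 0x0039
opcode:3 = -3 → 0x5 << 6 → word 0x0179
id:7 = 85 → 0x55 << 9 → word 0xab79
word = 0xab79 → little-endian bytes:
  [0]=0x79  [1]=0xab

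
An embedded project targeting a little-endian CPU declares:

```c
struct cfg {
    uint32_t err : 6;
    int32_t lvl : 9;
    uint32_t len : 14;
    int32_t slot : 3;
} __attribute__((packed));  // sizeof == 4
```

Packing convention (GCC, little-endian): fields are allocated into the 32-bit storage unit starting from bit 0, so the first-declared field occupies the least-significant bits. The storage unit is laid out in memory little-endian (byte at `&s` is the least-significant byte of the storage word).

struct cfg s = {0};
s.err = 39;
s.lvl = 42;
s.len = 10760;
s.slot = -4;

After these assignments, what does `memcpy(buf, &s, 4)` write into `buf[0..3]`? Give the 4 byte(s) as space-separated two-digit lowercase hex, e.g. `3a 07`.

a7 0a 04 95

err:6 = 39 → 0x27 << 0 → word 0x00000027
lvl:9 = 42 → 0x2a << 6 → word 0x00000aa7
len:14 = 10760 → 0x2a08 << 15 → word 0x15040aa7
slot:3 = -4 → 0x4 << 29 → word 0x95040aa7
word = 0x95040aa7 → little-endian bytes:
  [0]=0xa7  [1]=0x0a  [2]=0x04  [3]=0x95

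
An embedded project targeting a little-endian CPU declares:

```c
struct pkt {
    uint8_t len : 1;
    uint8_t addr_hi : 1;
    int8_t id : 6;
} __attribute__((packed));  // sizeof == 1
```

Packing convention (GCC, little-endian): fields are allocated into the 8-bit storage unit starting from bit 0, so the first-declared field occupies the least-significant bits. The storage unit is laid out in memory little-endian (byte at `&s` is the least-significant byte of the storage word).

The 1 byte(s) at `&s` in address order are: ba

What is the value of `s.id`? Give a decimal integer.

[0]=0xba (little-endian) → word 0xba
len [0+:1] = (word>>0) & 0x1 = 0
addr_hi [1+:1] = (word>>1) & 0x1 = 1
id [2+:6] = (word>>2) & 0x3f = 46  ←
id signed 6b, MSB=1: 46 - 64 = -18

-18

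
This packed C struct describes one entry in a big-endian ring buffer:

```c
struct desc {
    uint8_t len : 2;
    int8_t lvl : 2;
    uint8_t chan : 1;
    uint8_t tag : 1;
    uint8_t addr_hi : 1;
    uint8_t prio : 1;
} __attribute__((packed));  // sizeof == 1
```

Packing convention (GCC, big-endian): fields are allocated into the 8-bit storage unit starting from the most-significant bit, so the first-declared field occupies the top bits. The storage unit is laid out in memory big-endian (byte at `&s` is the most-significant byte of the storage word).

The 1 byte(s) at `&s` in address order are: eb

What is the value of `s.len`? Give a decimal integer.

[0]=0xeb (big-endian) → word 0xeb
len [6+:2] = (word>>6) & 0x3 = 3  ←
lvl [4+:2] = (word>>4) & 0x3 = 2
chan [3+:1] = (word>>3) & 0x1 = 1
tag [2+:1] = (word>>2) & 0x1 = 0
addr_hi [1+:1] = (word>>1) & 0x1 = 1
prio [0+:1] = (word>>0) & 0x1 = 1

3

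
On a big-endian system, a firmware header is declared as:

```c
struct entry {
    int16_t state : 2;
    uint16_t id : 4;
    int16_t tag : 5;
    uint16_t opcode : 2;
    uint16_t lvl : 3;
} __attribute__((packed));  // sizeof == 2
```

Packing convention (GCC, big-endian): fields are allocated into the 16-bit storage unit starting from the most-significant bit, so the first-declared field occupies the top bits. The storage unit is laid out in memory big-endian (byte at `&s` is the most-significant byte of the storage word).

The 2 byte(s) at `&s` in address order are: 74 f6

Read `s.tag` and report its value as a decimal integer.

[0]=0x74 [1]=0xf6 (big-endian) → word 0x74f6
state [14+:2] = (word>>14) & 0x3 = 1
id [10+:4] = (word>>10) & 0xf = 13
tag [5+:5] = (word>>5) & 0x1f = 7  ←
opcode [3+:2] = (word>>3) & 0x3 = 2
lvl [0+:3] = (word>>0) & 0x7 = 6
tag signed 5b, MSB=0: value = 7

7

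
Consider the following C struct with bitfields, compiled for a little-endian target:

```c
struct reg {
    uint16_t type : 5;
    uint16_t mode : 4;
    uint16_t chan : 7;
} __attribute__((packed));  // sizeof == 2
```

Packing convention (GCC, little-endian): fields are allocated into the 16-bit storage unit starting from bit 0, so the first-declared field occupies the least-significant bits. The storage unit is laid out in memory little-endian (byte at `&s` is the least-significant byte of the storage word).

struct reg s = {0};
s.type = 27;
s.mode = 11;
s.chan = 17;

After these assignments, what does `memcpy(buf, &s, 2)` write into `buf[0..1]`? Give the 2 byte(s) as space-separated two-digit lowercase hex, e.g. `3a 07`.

type:5 = 27 → 0x1b << 0 → word 0x001b
mode:4 = 11 → 0xb << 5 → word 0x017b
chan:7 = 17 → 0x11 << 9 → word 0x237b
word = 0x237b → little-endian bytes:
  [0]=0x7b  [1]=0x23

7b 23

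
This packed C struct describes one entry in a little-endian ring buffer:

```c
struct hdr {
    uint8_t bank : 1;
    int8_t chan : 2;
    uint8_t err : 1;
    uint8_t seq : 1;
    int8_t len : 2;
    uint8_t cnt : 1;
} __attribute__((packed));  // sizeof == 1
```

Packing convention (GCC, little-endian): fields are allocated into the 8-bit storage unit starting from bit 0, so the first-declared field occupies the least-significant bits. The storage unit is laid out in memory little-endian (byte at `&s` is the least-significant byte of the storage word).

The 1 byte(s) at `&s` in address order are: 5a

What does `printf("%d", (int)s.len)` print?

-2

[0]=0x5a (little-endian) → word 0x5a
bank:1 @ bit 0 → (0x5a>>0)&0x1 = 0x0
chan:2 @ bit 1 → (0x5a>>1)&0x3 = 0x1
err:1 @ bit 3 → (0x5a>>3)&0x1 = 0x1
seq:1 @ bit 4 → (0x5a>>4)&0x1 = 0x1
len:2 @ bit 5 → (0x5a>>5)&0x3 = 0x2  ←
cnt:1 @ bit 7 → (0x5a>>7)&0x1 = 0x0
len signed 2b, MSB=1: 2 - 4 = -2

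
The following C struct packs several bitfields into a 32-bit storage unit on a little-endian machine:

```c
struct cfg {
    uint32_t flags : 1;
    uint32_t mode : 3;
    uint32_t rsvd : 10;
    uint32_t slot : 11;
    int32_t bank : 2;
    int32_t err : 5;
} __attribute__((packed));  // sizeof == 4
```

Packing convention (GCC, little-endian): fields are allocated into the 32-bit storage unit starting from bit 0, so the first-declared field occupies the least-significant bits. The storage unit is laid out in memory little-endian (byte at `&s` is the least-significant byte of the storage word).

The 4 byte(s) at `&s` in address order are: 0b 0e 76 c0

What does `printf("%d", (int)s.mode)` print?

[0]=0x0b [1]=0x0e [2]=0x76 [3]=0xc0 (little-endian) → word 0xc0760e0b
flags:1 @ bit 0 → (0xc0760e0b>>0)&0x1 = 0x1
mode:3 @ bit 1 → (0xc0760e0b>>1)&0x7 = 0x5  ←
rsvd:10 @ bit 4 → (0xc0760e0b>>4)&0x3ff = 0xe0
slot:11 @ bit 14 → (0xc0760e0b>>14)&0x7ff = 0x1d8
bank:2 @ bit 25 → (0xc0760e0b>>25)&0x3 = 0x0
err:5 @ bit 27 → (0xc0760e0b>>27)&0x1f = 0x18

5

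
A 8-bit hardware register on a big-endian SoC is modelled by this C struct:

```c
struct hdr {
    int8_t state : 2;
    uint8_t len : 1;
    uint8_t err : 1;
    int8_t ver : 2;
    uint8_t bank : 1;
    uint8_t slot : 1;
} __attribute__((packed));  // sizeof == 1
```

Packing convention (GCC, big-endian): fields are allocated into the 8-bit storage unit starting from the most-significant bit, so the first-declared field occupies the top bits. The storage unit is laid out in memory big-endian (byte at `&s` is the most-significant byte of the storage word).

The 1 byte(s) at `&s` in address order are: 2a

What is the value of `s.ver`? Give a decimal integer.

[0]=0x2a (big-endian) → word 0x2a
state [6+:2] = (word>>6) & 0x3 = 0
len [5+:1] = (word>>5) & 0x1 = 1
err [4+:1] = (word>>4) & 0x1 = 0
ver [2+:2] = (word>>2) & 0x3 = 2  ←
bank [1+:1] = (word>>1) & 0x1 = 1
slot [0+:1] = (word>>0) & 0x1 = 0
ver signed 2b, MSB=1: 2 - 4 = -2

-2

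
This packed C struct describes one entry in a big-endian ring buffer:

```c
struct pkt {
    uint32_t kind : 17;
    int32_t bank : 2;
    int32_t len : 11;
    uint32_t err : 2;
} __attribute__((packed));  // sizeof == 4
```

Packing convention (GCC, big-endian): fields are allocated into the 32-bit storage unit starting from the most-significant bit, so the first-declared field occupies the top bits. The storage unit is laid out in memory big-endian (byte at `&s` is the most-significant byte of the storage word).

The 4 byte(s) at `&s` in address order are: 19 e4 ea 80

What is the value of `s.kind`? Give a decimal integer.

13257

[0]=0x19 [1]=0xe4 [2]=0xea [3]=0x80 (big-endian) → word 0x19e4ea80
kind [15+:17] = (word>>15) & 0x1ffff = 13257  ←
bank [13+:2] = (word>>13) & 0x3 = 3
len [2+:11] = (word>>2) & 0x7ff = 672
err [0+:2] = (word>>0) & 0x3 = 0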